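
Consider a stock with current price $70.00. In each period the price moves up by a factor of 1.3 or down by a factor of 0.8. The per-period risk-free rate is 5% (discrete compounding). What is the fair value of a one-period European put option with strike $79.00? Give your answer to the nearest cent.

$10.95

Risk-neutral probability p = (1 + 0.05 − 0.8)/(1.3 − 0.8) = 0.2500/0.5000 = 0.5000
Terminal stock prices: S_u = 91, S_d = 56
Terminal payoffs (K − S): max(-12, 0) = 0, max(23, 0) = 23
Node 0 (S = 70): V_0 = 1/1.05·[0.5000·0.0000 + 0.5000·23.0000] = 10.9524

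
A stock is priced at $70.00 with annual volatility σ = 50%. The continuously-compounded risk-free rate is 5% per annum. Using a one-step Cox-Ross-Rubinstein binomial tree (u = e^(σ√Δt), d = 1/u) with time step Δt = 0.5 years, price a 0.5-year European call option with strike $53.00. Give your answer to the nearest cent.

$20.38

CRR parameters: u = e^(σ√Δt) = e^(0.5·√0.5) = 1.4241, d = 1/u = 0.7022
Per-period rate: rΔt = 0.05·0.5 = 0.025, so R = e^0.025 = 1.0253
Risk-neutral probability p = (e^0.025 − 0.7022)/(1.4241 − 0.7022) = 0.3231/0.7219 = 0.4476
Terminal stock prices: S_u = 99.69, S_d = 49.15
Terminal payoffs (S − K): max(46.69, 0) = 46.69, max(-3.847, 0) = 0
Node 0 (S = 70): V_0 = e^(−0.025)·[0.4476·46.6883 + 0.5524·0.0000] = 20.3811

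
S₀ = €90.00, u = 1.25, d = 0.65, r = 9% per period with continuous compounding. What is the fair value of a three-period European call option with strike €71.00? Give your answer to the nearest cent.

Risk-neutral probability p = (e^0.09 − 0.65)/(1.25 − 0.65) = 0.4442/0.6000 = 0.7403
Terminal stock prices: S_uuu = 175.8, S_uud = 91.41, S_udd = 47.53, S_ddd = 24.72
Terminal payoffs (S − K): max(104.8, 0) = 104.8, max(20.41, 0) = 20.41, max(-23.47, 0) = 0, max(-46.28, 0) = 0
Node uu (S = 140.6): V_uu = e^(−0.09)·[0.7403·104.7812 + 0.2597·20.4062] = 75.7359
Node ud (S = 73.12): V_ud = e^(−0.09)·[0.7403·20.4062 + 0.2597·0.0000] = 13.8063
Node dd (S = 38.03): V_dd = e^(−0.09)·[0.7403·0.0000 + 0.2597·0.0000] = 0.0000
Node u (S = 112.5): V_u = e^(−0.09)·[0.7403·75.7359 + 0.2597·13.8063] = 54.5180
Node d (S = 58.5): V_d = e^(−0.09)·[0.7403·13.8063 + 0.2597·0.0000] = 9.3410
Node 0 (S = 90): V_0 = e^(−0.09)·[0.7403·54.5180 + 0.2597·9.3410] = 39.1026

€39.10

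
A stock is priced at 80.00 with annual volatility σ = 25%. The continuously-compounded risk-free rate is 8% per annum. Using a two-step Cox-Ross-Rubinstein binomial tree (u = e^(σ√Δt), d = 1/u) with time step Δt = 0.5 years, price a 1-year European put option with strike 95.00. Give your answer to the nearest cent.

13.39

CRR parameters: u = e^(σ√Δt) = e^(0.25·√0.5) = 1.1934, d = 1/u = 0.8380
Per-period rate: rΔt = 0.08·0.5 = 0.04, so R = e^0.04 = 1.0408
Risk-neutral probability p = (e^0.04 − 0.8380)/(1.1934 − 0.8380) = 0.2028/0.3554 = 0.5708
Terminal stock prices: S_uu = 113.9, S_ud = 80, S_dd = 56.18
Terminal payoffs (K − S): max(-18.93, 0) = 0, max(15, 0) = 15, max(38.82, 0) = 38.82
Node u (S = 95.47): V_u = e^(−0.04)·[0.5708·0.0000 + 0.4292·15.0000] = 6.1863
Node d (S = 67.04): V_d = e^(−0.04)·[0.5708·15.0000 + 0.4292·38.8249] = 24.2376
Node 0 (S = 80): V_0 = e^(−0.04)·[0.5708·6.1863 + 0.4292·24.2376] = 13.3884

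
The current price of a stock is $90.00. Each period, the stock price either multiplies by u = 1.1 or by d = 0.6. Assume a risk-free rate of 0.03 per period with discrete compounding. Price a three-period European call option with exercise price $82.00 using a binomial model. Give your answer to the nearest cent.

$22.00

Risk-neutral probability p = (1 + 0.03 − 0.6)/(1.1 − 0.6) = 0.4300/0.5000 = 0.8600
Terminal stock prices: S_uuu = 119.8, S_uud = 65.34, S_udd = 35.64, S_ddd = 19.44
Terminal payoffs (S − K): max(37.79, 0) = 37.79, max(-16.66, 0) = 0, max(-46.36, 0) = 0, max(-62.56, 0) = 0
Node uu (S = 108.9): V_uu = 1/1.03·[0.8600·37.7900 + 0.1400·0.0000] = 31.5528
Node ud (S = 59.4): V_ud = 1/1.03·[0.8600·0.0000 + 0.1400·0.0000] = 0.0000
Node dd (S = 32.4): V_dd = 1/1.03·[0.8600·0.0000 + 0.1400·0.0000] = 0.0000
Node u (S = 99): V_u = 1/1.03·[0.8600·31.5528 + 0.1400·0.0000] = 26.3451
Node d (S = 54): V_d = 1/1.03·[0.8600·0.0000 + 0.1400·0.0000] = 0.0000
Node 0 (S = 90): V_0 = 1/1.03·[0.8600·26.3451 + 0.1400·0.0000] = 21.9969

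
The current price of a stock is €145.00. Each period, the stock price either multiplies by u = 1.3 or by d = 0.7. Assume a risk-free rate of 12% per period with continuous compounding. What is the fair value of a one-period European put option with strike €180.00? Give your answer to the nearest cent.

€20.02

Risk-neutral probability p = (e^0.12 − 0.7)/(1.3 − 0.7) = 0.4275/0.6000 = 0.7125
Terminal stock prices: S_u = 188.5, S_d = 101.5
Terminal payoffs (K − S): max(-8.5, 0) = 0, max(78.5, 0) = 78.5
Node 0 (S = 145): V_0 = e^(−0.12)·[0.7125·0.0000 + 0.2875·78.5000] = 20.0171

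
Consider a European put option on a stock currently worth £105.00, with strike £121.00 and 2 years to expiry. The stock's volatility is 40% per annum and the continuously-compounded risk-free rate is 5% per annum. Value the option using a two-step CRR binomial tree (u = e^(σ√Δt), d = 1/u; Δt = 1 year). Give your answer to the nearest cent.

CRR parameters: u = e^(σ√Δt) = e^(0.4·√1) = 1.4918, d = 1/u = 0.6703
Per-period rate: rΔt = 0.05·1 = 0.05, so R = e^0.05 = 1.0513
Risk-neutral probability p = (e^0.05 − 0.6703)/(1.4918 − 0.6703) = 0.3810/0.8215 = 0.4637
Terminal stock prices: S_uu = 233.7, S_ud = 105, S_dd = 47.18
Terminal payoffs (K − S): max(-112.7, 0) = 0, max(16, 0) = 16, max(73.82, 0) = 73.82
Node u (S = 156.6): V_u = e^(−0.05)·[0.4637·0.0000 + 0.5363·16.0000] = 8.1620
Node d (S = 70.38): V_d = e^(−0.05)·[0.4637·16.0000 + 0.5363·73.8205] = 44.7152
Node 0 (S = 105): V_0 = e^(−0.05)·[0.4637·8.1620 + 0.5363·44.7152] = 26.4105

£26.41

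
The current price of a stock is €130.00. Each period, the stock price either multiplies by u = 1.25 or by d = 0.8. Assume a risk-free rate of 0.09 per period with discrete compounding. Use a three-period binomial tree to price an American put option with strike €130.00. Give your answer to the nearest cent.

Risk-neutral probability p = (1 + 0.09 − 0.8)/(1.25 − 0.8) = 0.2900/0.4500 = 0.6444
Terminal stock prices: S_uuu = 253.9, S_uud = 162.5, S_udd = 104, S_ddd = 66.56
Terminal payoffs (K − S): max(-123.9, 0) = 0, max(-32.5, 0) = 0, max(26, 0) = 26, max(63.44, 0) = 63.44
Node uu (S = 203.1): continuation = 1/1.09·[0.6444·0.0000 + 0.3556·0.0000] = 0.0000; exercise value = 0.0000 ≤ continuation, so V_uu = 0.0000
Node ud (S = 130): continuation = 1/1.09·[0.6444·0.0000 + 0.3556·26.0000] = 8.4811; exercise value = 0.0000 ≤ continuation, so V_ud = 8.4811
Node dd (S = 83.2): continuation = 1/1.09·[0.6444·26.0000 + 0.3556·63.4400] = 36.0661; exercise value = 46.8000 > continuation, so V_dd = 46.8000 (exercise)
Node u (S = 162.5): continuation = 1/1.09·[0.6444·0.0000 + 0.3556·8.4811] = 2.7665; exercise value = 0.0000 ≤ continuation, so V_u = 2.7665
Node d (S = 104): continuation = 1/1.09·[0.6444·8.4811 + 0.3556·46.8000] = 20.2804; exercise value = 26.0000 > continuation, so V_d = 26.0000 (exercise)
Node 0 (S = 130): continuation = 1/1.09·[0.6444·2.7665 + 0.3556·26.0000] = 10.1168; exercise value = 0.0000 ≤ continuation, so V_0 = 10.1168

€10.12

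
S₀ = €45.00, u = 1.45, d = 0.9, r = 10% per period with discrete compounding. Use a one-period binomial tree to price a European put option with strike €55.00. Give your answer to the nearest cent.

Risk-neutral probability p = (1 + 0.1 − 0.9)/(1.45 − 0.9) = 0.2000/0.5500 = 0.3636
Terminal stock prices: S_u = 65.25, S_d = 40.5
Terminal payoffs (K − S): max(-10.25, 0) = 0, max(14.5, 0) = 14.5
Node 0 (S = 45): V_0 = 1/1.1·[0.3636·0.0000 + 0.6364·14.5000] = 8.3884

€8.39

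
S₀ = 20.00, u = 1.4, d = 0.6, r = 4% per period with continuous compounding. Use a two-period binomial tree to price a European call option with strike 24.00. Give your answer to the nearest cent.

4.26

Risk-neutral probability p = (e^0.04 − 0.6)/(1.4 − 0.6) = 0.4408/0.8000 = 0.5510
Terminal stock prices: S_uu = 39.2, S_ud = 16.8, S_dd = 7.2
Terminal payoffs (S − K): max(15.2, 0) = 15.2, max(-7.2, 0) = 0, max(-16.8, 0) = 0
Node u (S = 28): V_u = e^(−0.04)·[0.5510·15.2000 + 0.4490·0.0000] = 8.0470
Node d (S = 12): V_d = e^(−0.04)·[0.5510·0.0000 + 0.4490·0.0000] = 0.0000
Node 0 (S = 20): V_0 = e^(−0.04)·[0.5510·8.0470 + 0.4490·0.0000] = 4.2601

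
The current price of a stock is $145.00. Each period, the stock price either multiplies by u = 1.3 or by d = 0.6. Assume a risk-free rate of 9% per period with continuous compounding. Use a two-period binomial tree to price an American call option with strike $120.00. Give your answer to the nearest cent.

Risk-neutral probability p = (e^0.09 − 0.6)/(1.3 − 0.6) = 0.4942/0.7000 = 0.7060
Terminal stock prices: S_uu = 245.1, S_ud = 113.1, S_dd = 52.2
Terminal payoffs (S − K): max(125.1, 0) = 125.1, max(-6.9, 0) = 0, max(-67.8, 0) = 0
Node u (S = 188.5): continuation = e^(−0.09)·[0.7060·125.0500 + 0.2940·0.0000] = 80.6825; exercise value = 68.5000 ≤ continuation, so V_u = 80.6825
Node d (S = 87): continuation = e^(−0.09)·[0.7060·0.0000 + 0.2940·0.0000] = 0.0000; exercise value = 0.0000 ≤ continuation, so V_d = 0.0000
Node 0 (S = 145): continuation = e^(−0.09)·[0.7060·80.6825 + 0.2940·0.0000] = 52.0565; exercise value = 25.0000 ≤ continuation, so V_0 = 52.0565

$52.06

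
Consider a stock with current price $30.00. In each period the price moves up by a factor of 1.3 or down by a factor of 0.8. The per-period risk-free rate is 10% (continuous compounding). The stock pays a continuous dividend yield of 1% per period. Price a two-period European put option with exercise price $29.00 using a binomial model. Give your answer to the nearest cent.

Per-period risk-free factor R = e^0.1 = 1.1052; dividend-adjusted growth = e^(0.1−0.01) = 1.0942.
Risk-neutral probability p = (1.0942 − 0.8)/(1.3 − 0.8) = 0.2942/0.5000 = 0.5883
Terminal stock prices: S_uu = 50.7, S_ud = 31.2, S_dd = 19.2
Terminal payoffs (K − S): max(-21.7, 0) = 0, max(-2.2, 0) = 0, max(9.8, 0) = 9.8
Node u (S = 39): V_u = e^(−0.1)·[0.5883·0.0000 + 0.4117·0.0000] = 0.0000
Node d (S = 24): V_d = e^(−0.1)·[0.5883·0.0000 + 0.4117·9.8000] = 3.6503
Node 0 (S = 30): V_0 = e^(−0.1)·[0.5883·0.0000 + 0.4117·3.6503] = 1.3596

$1.36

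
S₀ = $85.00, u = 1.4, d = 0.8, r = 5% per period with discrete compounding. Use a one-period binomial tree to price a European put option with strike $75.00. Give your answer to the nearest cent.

Risk-neutral probability p = (1 + 0.05 − 0.8)/(1.4 − 0.8) = 0.2500/0.6000 = 0.4167
Terminal stock prices: S_u = 119, S_d = 68
Terminal payoffs (K − S): max(-44, 0) = 0, max(7, 0) = 7
Node 0 (S = 85): V_0 = 1/1.05·[0.4167·0.0000 + 0.5833·7.0000] = 3.8889

$3.89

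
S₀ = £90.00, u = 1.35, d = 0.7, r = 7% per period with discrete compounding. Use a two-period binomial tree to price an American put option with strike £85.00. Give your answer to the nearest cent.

Risk-neutral probability p = (1 + 0.07 − 0.7)/(1.35 − 0.7) = 0.3700/0.6500 = 0.5692
Terminal stock prices: S_uu = 164, S_ud = 85.05, S_dd = 44.1
Terminal payoffs (K − S): max(-79.03, 0) = 0, max(-0.05, 0) = 0, max(40.9, 0) = 40.9
Node u (S = 121.5): continuation = 1/1.07·[0.5692·0.0000 + 0.4308·0.0000] = 0.0000; exercise value = 0.0000 ≤ continuation, so V_u = 0.0000
Node d (S = 63): continuation = 1/1.07·[0.5692·0.0000 + 0.4308·40.9000] = 16.4659; exercise value = 22.0000 > continuation, so V_d = 22.0000 (exercise)
Node 0 (S = 90): continuation = 1/1.07·[0.5692·0.0000 + 0.4308·22.0000] = 8.8569; exercise value = 0.0000 ≤ continuation, so V_0 = 8.8569

£8.86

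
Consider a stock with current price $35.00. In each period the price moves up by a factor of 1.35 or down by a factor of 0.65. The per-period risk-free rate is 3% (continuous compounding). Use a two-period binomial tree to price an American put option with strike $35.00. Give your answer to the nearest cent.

Risk-neutral probability p = (e^0.03 − 0.65)/(1.35 − 0.65) = 0.3805/0.7000 = 0.5435
Terminal stock prices: S_uu = 63.79, S_ud = 30.71, S_dd = 14.79
Terminal payoffs (K − S): max(-28.79, 0) = 0, max(4.287, 0) = 4.287, max(20.21, 0) = 20.21
Node u (S = 47.25): continuation = e^(−0.03)·[0.5435·0.0000 + 0.4565·4.2875] = 1.8994; exercise value = 0.0000 ≤ continuation, so V_u = 1.8994
Node d (S = 22.75): continuation = e^(−0.03)·[0.5435·4.2875 + 0.4565·20.2125] = 11.2156; exercise value = 12.2500 > continuation, so V_d = 12.2500 (exercise)
Node 0 (S = 35): continuation = e^(−0.03)·[0.5435·1.8994 + 0.4565·12.2500] = 6.4286; exercise value = 0.0000 ≤ continuation, so V_0 = 6.4286

$6.43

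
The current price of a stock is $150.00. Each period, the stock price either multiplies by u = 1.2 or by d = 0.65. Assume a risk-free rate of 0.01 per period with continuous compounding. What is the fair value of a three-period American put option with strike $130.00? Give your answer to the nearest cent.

$15.97

Risk-neutral probability p = (e^0.01 − 0.65)/(1.2 − 0.65) = 0.3601/0.5500 = 0.6546
Terminal stock prices: S_uuu = 259.2, S_uud = 140.4, S_udd = 76.05, S_ddd = 41.19
Terminal payoffs (K − S): max(-129.2, 0) = 0, max(-10.4, 0) = 0, max(53.95, 0) = 53.95, max(88.81, 0) = 88.81
Node uu (S = 216): continuation = e^(−0.01)·[0.6546·0.0000 + 0.3454·0.0000] = 0.0000; exercise value = 0.0000 ≤ continuation, so V_uu = 0.0000
Node ud (S = 117): continuation = e^(−0.01)·[0.6546·0.0000 + 0.3454·53.9500] = 18.4470; exercise value = 13.0000 ≤ continuation, so V_ud = 18.4470
Node dd (S = 63.38): continuation = e^(−0.01)·[0.6546·53.9500 + 0.3454·88.8063] = 65.3315; exercise value = 66.6250 > continuation, so V_dd = 66.6250 (exercise)
Node u (S = 180): continuation = e^(−0.01)·[0.6546·0.0000 + 0.3454·18.4470] = 6.3075; exercise value = 0.0000 ≤ continuation, so V_u = 6.3075
Node d (S = 97.5): continuation = e^(−0.01)·[0.6546·18.4470 + 0.3454·66.6250] = 34.7368; exercise value = 32.5000 ≤ continuation, so V_d = 34.7368
Node 0 (S = 150): continuation = e^(−0.01)·[0.6546·6.3075 + 0.3454·34.7368] = 15.9655; exercise value = 0.0000 ≤ continuation, so V_0 = 15.9655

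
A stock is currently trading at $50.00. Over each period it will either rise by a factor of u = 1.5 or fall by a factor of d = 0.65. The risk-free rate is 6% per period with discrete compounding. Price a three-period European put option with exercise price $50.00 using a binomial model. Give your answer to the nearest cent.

$10.19

Risk-neutral probability p = (1 + 0.06 − 0.65)/(1.5 − 0.65) = 0.4100/0.8500 = 0.4824
Terminal stock prices: S_uuu = 168.8, S_uud = 73.12, S_udd = 31.69, S_ddd = 13.73
Terminal payoffs (K − S): max(-118.8, 0) = 0, max(-23.12, 0) = 0, max(18.31, 0) = 18.31, max(36.27, 0) = 36.27
Node uu (S = 112.5): V_uu = 1/1.06·[0.4824·0.0000 + 0.5176·0.0000] = 0.0000
Node ud (S = 48.75): V_ud = 1/1.06·[0.4824·0.0000 + 0.5176·18.3125] = 8.9428
Node dd (S = 21.13): V_dd = 1/1.06·[0.4824·18.3125 + 0.5176·36.2687] = 26.0448
Node u (S = 75): V_u = 1/1.06·[0.4824·0.0000 + 0.5176·8.9428] = 4.3672
Node d (S = 32.5): V_d = 1/1.06·[0.4824·8.9428 + 0.5176·26.0448] = 16.7883
Node 0 (S = 50): V_0 = 1/1.06·[0.4824·4.3672 + 0.5176·16.7883] = 10.1858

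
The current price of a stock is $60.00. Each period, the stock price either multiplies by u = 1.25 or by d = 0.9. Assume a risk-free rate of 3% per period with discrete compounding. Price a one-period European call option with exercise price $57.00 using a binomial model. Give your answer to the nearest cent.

$6.49

Risk-neutral probability p = (1 + 0.03 − 0.9)/(1.25 − 0.9) = 0.1300/0.3500 = 0.3714
Terminal stock prices: S_u = 75, S_d = 54
Terminal payoffs (S − K): max(18, 0) = 18, max(-3, 0) = 0
Node 0 (S = 60): V_0 = 1/1.03·[0.3714·18.0000 + 0.6286·0.0000] = 6.4910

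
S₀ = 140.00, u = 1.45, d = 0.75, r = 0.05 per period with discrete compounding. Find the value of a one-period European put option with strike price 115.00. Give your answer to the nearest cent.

Risk-neutral probability p = (1 + 0.05 − 0.75)/(1.45 − 0.75) = 0.3000/0.7000 = 0.4286
Terminal stock prices: S_u = 203, S_d = 105
Terminal payoffs (K − S): max(-88, 0) = 0, max(10, 0) = 10
Node 0 (S = 140): V_0 = 1/1.05·[0.4286·0.0000 + 0.5714·10.0000] = 5.4422

5.44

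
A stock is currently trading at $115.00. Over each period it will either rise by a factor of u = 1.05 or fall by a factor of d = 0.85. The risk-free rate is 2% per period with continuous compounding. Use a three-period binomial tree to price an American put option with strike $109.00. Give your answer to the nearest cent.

$2.54

Risk-neutral probability p = (e^0.02 − 0.85)/(1.05 − 0.85) = 0.1702/0.2000 = 0.8510
Terminal stock prices: S_uuu = 133.1, S_uud = 107.8, S_udd = 87.24, S_ddd = 70.62
Terminal payoffs (K − S): max(-24.13, 0) = 0, max(1.231, 0) = 1.231, max(21.76, 0) = 21.76, max(38.38, 0) = 38.38
Node uu (S = 126.8): continuation = e^(−0.02)·[0.8510·0.0000 + 0.1490·1.2306] = 0.1797; exercise value = 0.0000 ≤ continuation, so V_uu = 0.1797
Node ud (S = 102.6): continuation = e^(−0.02)·[0.8510·1.2306 + 0.1490·21.7581] = 4.2042; exercise value = 6.3625 > continuation, so V_ud = 6.3625 (exercise)
Node dd (S = 83.09): continuation = e^(−0.02)·[0.8510·21.7581 + 0.1490·38.3756] = 23.7542; exercise value = 25.9125 > continuation, so V_dd = 25.9125 (exercise)
Node u (S = 120.8): continuation = e^(−0.02)·[0.8510·0.1797 + 0.1490·6.3625] = 1.0791; exercise value = 0.0000 ≤ continuation, so V_u = 1.0791
Node d (S = 97.75): continuation = e^(−0.02)·[0.8510·6.3625 + 0.1490·25.9125] = 9.0917; exercise value = 11.2500 > continuation, so V_d = 11.2500 (exercise)
Node 0 (S = 115): continuation = e^(−0.02)·[0.8510·1.0791 + 0.1490·11.2500] = 2.5431; exercise value = 0.0000 ≤ continuation, so V_0 = 2.5431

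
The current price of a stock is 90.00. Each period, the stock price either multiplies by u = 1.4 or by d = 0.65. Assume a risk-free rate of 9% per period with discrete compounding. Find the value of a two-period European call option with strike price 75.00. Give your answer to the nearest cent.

32.19

Risk-neutral probability p = (1 + 0.09 − 0.65)/(1.4 − 0.65) = 0.4400/0.7500 = 0.5867
Terminal stock prices: S_uu = 176.4, S_ud = 81.9, S_dd = 38.03
Terminal payoffs (S − K): max(101.4, 0) = 101.4, max(6.9, 0) = 6.9, max(-36.97, 0) = 0
Node u (S = 126): V_u = 1/1.09·[0.5867·101.4000 + 0.4133·6.9000] = 57.1927
Node d (S = 58.5): V_d = 1/1.09·[0.5867·6.9000 + 0.4133·0.0000] = 3.7138
Node 0 (S = 90): V_0 = 1/1.09·[0.5867·57.1927 + 0.4133·3.7138] = 32.1909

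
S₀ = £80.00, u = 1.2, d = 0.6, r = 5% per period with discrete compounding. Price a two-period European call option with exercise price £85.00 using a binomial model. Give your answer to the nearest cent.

Risk-neutral probability p = (1 + 0.05 − 0.6)/(1.2 − 0.6) = 0.4500/0.6000 = 0.7500
Terminal stock prices: S_uu = 115.2, S_ud = 57.6, S_dd = 28.8
Terminal payoffs (S − K): max(30.2, 0) = 30.2, max(-27.4, 0) = 0, max(-56.2, 0) = 0
Node u (S = 96): V_u = 1/1.05·[0.7500·30.2000 + 0.2500·0.0000] = 21.5714
Node d (S = 48): V_d = 1/1.05·[0.7500·0.0000 + 0.2500·0.0000] = 0.0000
Node 0 (S = 80): V_0 = 1/1.05·[0.7500·21.5714 + 0.2500·0.0000] = 15.4082

£15.41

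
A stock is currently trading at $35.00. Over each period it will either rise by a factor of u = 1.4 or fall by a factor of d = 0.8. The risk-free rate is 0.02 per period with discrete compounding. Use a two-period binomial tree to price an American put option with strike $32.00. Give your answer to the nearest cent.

Risk-neutral probability p = (1 + 0.02 − 0.8)/(1.4 − 0.8) = 0.2200/0.6000 = 0.3667
Terminal stock prices: S_uu = 68.6, S_ud = 39.2, S_dd = 22.4
Terminal payoffs (K − S): max(-36.6, 0) = 0, max(-7.2, 0) = 0, max(9.6, 0) = 9.6
Node u (S = 49): continuation = 1/1.02·[0.3667·0.0000 + 0.6333·0.0000] = 0.0000; exercise value = 0.0000 ≤ continuation, so V_u = 0.0000
Node d (S = 28): continuation = 1/1.02·[0.3667·0.0000 + 0.6333·9.6000] = 5.9608; exercise value = 4.0000 ≤ continuation, so V_d = 5.9608
Node 0 (S = 35): continuation = 1/1.02·[0.3667·0.0000 + 0.6333·5.9608] = 3.7011; exercise value = 0.0000 ≤ continuation, so V_0 = 3.7011

$3.70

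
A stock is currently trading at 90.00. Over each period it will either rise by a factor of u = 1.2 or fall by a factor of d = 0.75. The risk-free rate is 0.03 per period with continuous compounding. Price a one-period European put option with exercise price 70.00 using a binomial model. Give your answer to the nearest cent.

0.91

Risk-neutral probability p = (e^0.03 − 0.75)/(1.2 − 0.75) = 0.2805/0.4500 = 0.6232
Terminal stock prices: S_u = 108, S_d = 67.5
Terminal payoffs (K − S): max(-38, 0) = 0, max(2.5, 0) = 2.5
Node 0 (S = 90): V_0 = e^(−0.03)·[0.6232·0.0000 + 0.3768·2.5000] = 0.9141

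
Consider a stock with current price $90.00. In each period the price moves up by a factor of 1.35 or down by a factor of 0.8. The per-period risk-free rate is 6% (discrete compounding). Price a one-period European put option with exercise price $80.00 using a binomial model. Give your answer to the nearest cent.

$3.98

Risk-neutral probability p = (1 + 0.06 − 0.8)/(1.35 − 0.8) = 0.2600/0.5500 = 0.4727
Terminal stock prices: S_u = 121.5, S_d = 72
Terminal payoffs (K − S): max(-41.5, 0) = 0, max(8, 0) = 8
Node 0 (S = 90): V_0 = 1/1.06·[0.4727·0.0000 + 0.5273·8.0000] = 3.9794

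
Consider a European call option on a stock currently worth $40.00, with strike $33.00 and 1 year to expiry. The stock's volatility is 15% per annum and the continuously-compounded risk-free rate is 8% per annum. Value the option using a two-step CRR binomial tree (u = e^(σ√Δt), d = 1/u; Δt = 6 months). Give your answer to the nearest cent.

$9.60

CRR parameters: u = e^(σ√Δt) = e^(0.15·√0.5) = 1.1119, d = 1/u = 0.8994
Per-period rate: rΔt = 0.08·0.5 = 0.04, so R = e^0.04 = 1.0408
Risk-neutral probability p = (e^0.04 − 0.8994)/(1.1119 − 0.8994) = 0.1414/0.2125 = 0.6655
Terminal stock prices: S_uu = 49.45, S_ud = 40, S_dd = 32.35
Terminal payoffs (S − K): max(16.45, 0) = 16.45, max(7, 0) = 7, max(-0.6457, 0) = 0
Node u (S = 44.48): V_u = e^(−0.04)·[0.6655·16.4524 + 0.3345·7.0000] = 12.7698
Node d (S = 35.97): V_d = e^(−0.04)·[0.6655·7.0000 + 0.3345·0.0000] = 4.4761
Node 0 (S = 40): V_0 = e^(−0.04)·[0.6655·12.7698 + 0.3345·4.4761] = 9.6038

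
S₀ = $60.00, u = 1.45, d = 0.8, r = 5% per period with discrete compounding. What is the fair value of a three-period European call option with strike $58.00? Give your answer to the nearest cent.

Risk-neutral probability p = (1 + 0.05 − 0.8)/(1.45 − 0.8) = 0.2500/0.6500 = 0.3846
Terminal stock prices: S_uuu = 182.9, S_uud = 100.9, S_udd = 55.68, S_ddd = 30.72
Terminal payoffs (S − K): max(124.9, 0) = 124.9, max(42.92, 0) = 42.92, max(-2.32, 0) = 0, max(-27.28, 0) = 0
Node uu (S = 126.2): V_uu = 1/1.05·[0.3846·124.9175 + 0.6154·42.9200] = 70.9119
Node ud (S = 69.6): V_ud = 1/1.05·[0.3846·42.9200 + 0.6154·0.0000] = 15.7216
Node dd (S = 38.4): V_dd = 1/1.05·[0.3846·0.0000 + 0.6154·0.0000] = 0.0000
Node u (S = 87): V_u = 1/1.05·[0.3846·70.9119 + 0.6154·15.7216] = 35.1892
Node d (S = 48): V_d = 1/1.05·[0.3846·15.7216 + 0.6154·0.0000] = 5.7588
Node 0 (S = 60): V_0 = 1/1.05·[0.3846·35.1892 + 0.6154·5.7588] = 16.2650

$16.26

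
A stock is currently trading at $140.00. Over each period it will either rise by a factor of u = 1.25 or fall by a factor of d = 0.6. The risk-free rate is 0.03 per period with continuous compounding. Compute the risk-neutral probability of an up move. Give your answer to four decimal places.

p = 0.6622

Risk-neutral probability p = (e^0.03 − 0.6)/(1.25 − 0.6) = 0.4305/0.6500 = 0.6622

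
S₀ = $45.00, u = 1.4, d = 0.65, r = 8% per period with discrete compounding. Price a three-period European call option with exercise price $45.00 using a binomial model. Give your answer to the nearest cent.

$15.86

Risk-neutral probability p = (1 + 0.08 − 0.65)/(1.4 − 0.65) = 0.4300/0.7500 = 0.5733
Terminal stock prices: S_uuu = 123.5, S_uud = 57.33, S_udd = 26.62, S_ddd = 12.36
Terminal payoffs (S − K): max(78.48, 0) = 78.48, max(12.33, 0) = 12.33, max(-18.38, 0) = 0, max(-32.64, 0) = 0
Node uu (S = 88.2): V_uu = 1/1.08·[0.5733·78.4800 + 0.4267·12.3300] = 46.5333
Node ud (S = 40.95): V_ud = 1/1.08·[0.5733·12.3300 + 0.4267·0.0000] = 6.5456
Node dd (S = 19.01): V_dd = 1/1.08·[0.5733·0.0000 + 0.4267·0.0000] = 0.0000
Node u (S = 63): V_u = 1/1.08·[0.5733·46.5333 + 0.4267·6.5456] = 27.2888
Node d (S = 29.25): V_d = 1/1.08·[0.5733·6.5456 + 0.4267·0.0000] = 3.4748
Node 0 (S = 45): V_0 = 1/1.08·[0.5733·27.2888 + 0.4267·3.4748] = 15.8594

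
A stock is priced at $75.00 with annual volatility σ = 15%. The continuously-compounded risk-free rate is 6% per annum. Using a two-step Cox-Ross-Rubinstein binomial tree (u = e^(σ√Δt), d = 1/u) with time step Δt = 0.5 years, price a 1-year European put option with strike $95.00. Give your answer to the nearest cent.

CRR parameters: u = e^(σ√Δt) = e^(0.15·√0.5) = 1.1119, d = 1/u = 0.8994
Per-period rate: rΔt = 0.06·0.5 = 0.03, so R = e^0.03 = 1.0305
Risk-neutral probability p = (e^0.03 − 0.8994)/(1.1119 − 0.8994) = 0.1311/0.2125 = 0.6168
Terminal stock prices: S_uu = 92.72, S_ud = 75, S_dd = 60.66
Terminal payoffs (K − S): max(2.277, 0) = 2.277, max(20, 0) = 20, max(34.34, 0) = 34.34
Node u (S = 83.39): V_u = e^(−0.03)·[0.6168·2.2767 + 0.3832·20.0000] = 8.8002
Node d (S = 67.45): V_d = e^(−0.03)·[0.6168·20.0000 + 0.3832·34.3357] = 24.7399
Node 0 (S = 75): V_0 = e^(−0.03)·[0.6168·8.8002 + 0.3832·24.7399] = 14.4676

$14.47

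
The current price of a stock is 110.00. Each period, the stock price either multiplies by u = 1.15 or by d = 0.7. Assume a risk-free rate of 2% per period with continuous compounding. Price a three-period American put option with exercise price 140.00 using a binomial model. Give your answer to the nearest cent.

Risk-neutral probability p = (e^0.02 − 0.7)/(1.15 − 0.7) = 0.3202/0.4500 = 0.7116
Terminal stock prices: S_uuu = 167.3, S_uud = 101.8, S_udd = 61.98, S_ddd = 37.73
Terminal payoffs (K − S): max(-27.3, 0) = 0, max(38.17, 0) = 38.17, max(78.02, 0) = 78.02, max(102.3, 0) = 102.3
Node uu (S = 145.5): continuation = e^(−0.02)·[0.7116·0.0000 + 0.2884·38.1675] = 10.7911; exercise value = 0.0000 ≤ continuation, so V_uu = 10.7911
Node ud (S = 88.55): continuation = e^(−0.02)·[0.7116·38.1675 + 0.2884·78.0150] = 48.6778; exercise value = 51.4500 > continuation, so V_ud = 51.4500 (exercise)
Node dd (S = 53.9): continuation = e^(−0.02)·[0.7116·78.0150 + 0.2884·102.2700] = 83.3278; exercise value = 86.1000 > continuation, so V_dd = 86.1000 (exercise)
Node u (S = 126.5): continuation = e^(−0.02)·[0.7116·10.7911 + 0.2884·51.4500] = 22.0729; exercise value = 13.5000 ≤ continuation, so V_u = 22.0729
Node d (S = 77): continuation = e^(−0.02)·[0.7116·51.4500 + 0.2884·86.1000] = 60.2278; exercise value = 63.0000 > continuation, so V_d = 63.0000 (exercise)
Node 0 (S = 110): continuation = e^(−0.02)·[0.7116·22.0729 + 0.2884·63.0000] = 33.2071; exercise value = 30.0000 ≤ continuation, so V_0 = 33.2071

33.21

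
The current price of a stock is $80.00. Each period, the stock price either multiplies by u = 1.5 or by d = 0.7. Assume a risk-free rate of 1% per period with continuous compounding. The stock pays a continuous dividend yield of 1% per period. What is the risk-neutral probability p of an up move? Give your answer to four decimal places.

p = 0.3750

Per-period risk-free factor R = e^0.01 = 1.0101; dividend-adjusted growth = e^(0.01−0.01) = 1.0000.
Risk-neutral probability p = (1.0000 − 0.7)/(1.5 − 0.7) = 0.3000/0.8000 = 0.3750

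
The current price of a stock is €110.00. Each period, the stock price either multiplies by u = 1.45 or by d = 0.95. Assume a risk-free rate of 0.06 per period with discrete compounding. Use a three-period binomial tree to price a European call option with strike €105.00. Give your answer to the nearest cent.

€26.10

Risk-neutral probability p = (1 + 0.06 − 0.95)/(1.45 − 0.95) = 0.1100/0.5000 = 0.2200
Terminal stock prices: S_uuu = 335.3, S_uud = 219.7, S_udd = 143.9, S_ddd = 94.31
Terminal payoffs (S − K): max(230.3, 0) = 230.3, max(114.7, 0) = 114.7, max(38.95, 0) = 38.95, max(-10.69, 0) = 0
Node uu (S = 231.3): V_uu = 1/1.06·[0.2200·230.3487 + 0.7800·114.7113] = 132.2184
Node ud (S = 151.5): V_ud = 1/1.06·[0.2200·114.7113 + 0.7800·38.9487] = 52.4684
Node dd (S = 99.27): V_dd = 1/1.06·[0.2200·38.9487 + 0.7800·0.0000] = 8.0837
Node u (S = 159.5): V_u = 1/1.06·[0.2200·132.2184 + 0.7800·52.4684] = 66.0504
Node d (S = 104.5): V_d = 1/1.06·[0.2200·52.4684 + 0.7800·8.0837] = 16.8381
Node 0 (S = 110): V_0 = 1/1.06·[0.2200·66.0504 + 0.7800·16.8381] = 26.0988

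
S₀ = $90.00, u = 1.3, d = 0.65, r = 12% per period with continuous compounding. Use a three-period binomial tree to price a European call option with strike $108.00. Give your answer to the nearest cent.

$24.82

Risk-neutral probability p = (e^0.12 − 0.65)/(1.3 − 0.65) = 0.4775/0.6500 = 0.7346
Terminal stock prices: S_uuu = 197.7, S_uud = 98.87, S_udd = 49.43, S_ddd = 24.72
Terminal payoffs (S − K): max(89.73, 0) = 89.73, max(-9.135, 0) = 0, max(-58.57, 0) = 0, max(-83.28, 0) = 0
Node uu (S = 152.1): V_uu = e^(−0.12)·[0.7346·89.7300 + 0.2654·0.0000] = 58.4628
Node ud (S = 76.05): V_ud = e^(−0.12)·[0.7346·0.0000 + 0.2654·0.0000] = 0.0000
Node dd (S = 38.03): V_dd = e^(−0.12)·[0.7346·0.0000 + 0.2654·0.0000] = 0.0000
Node u (S = 117): V_u = e^(−0.12)·[0.7346·58.4628 + 0.2654·0.0000] = 38.0909
Node d (S = 58.5): V_d = e^(−0.12)·[0.7346·0.0000 + 0.2654·0.0000] = 0.0000
Node 0 (S = 90): V_0 = e^(−0.12)·[0.7346·38.0909 + 0.2654·0.0000] = 24.8178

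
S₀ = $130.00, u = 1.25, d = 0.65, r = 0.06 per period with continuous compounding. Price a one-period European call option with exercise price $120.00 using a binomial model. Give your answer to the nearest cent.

Risk-neutral probability p = (e^0.06 − 0.65)/(1.25 − 0.65) = 0.4118/0.6000 = 0.6864
Terminal stock prices: S_u = 162.5, S_d = 84.5
Terminal payoffs (S − K): max(42.5, 0) = 42.5, max(-35.5, 0) = 0
Node 0 (S = 130): V_0 = e^(−0.06)·[0.6864·42.5000 + 0.3136·0.0000] = 27.4729

$27.47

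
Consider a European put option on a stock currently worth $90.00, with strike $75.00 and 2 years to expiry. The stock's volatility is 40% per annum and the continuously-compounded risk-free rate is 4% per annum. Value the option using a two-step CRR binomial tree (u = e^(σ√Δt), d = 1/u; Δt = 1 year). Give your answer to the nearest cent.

$9.62

CRR parameters: u = e^(σ√Δt) = e^(0.4·√1) = 1.4918, d = 1/u = 0.6703
Per-period rate: rΔt = 0.04·1 = 0.04, so R = e^0.04 = 1.0408
Risk-neutral probability p = (e^0.04 − 0.6703)/(1.4918 − 0.6703) = 0.3705/0.8215 = 0.4510
Terminal stock prices: S_uu = 200.3, S_ud = 90, S_dd = 40.44
Terminal payoffs (K − S): max(-125.3, 0) = 0, max(-15, 0) = 0, max(34.56, 0) = 34.56
Node u (S = 134.3): V_u = e^(−0.04)·[0.4510·0.0000 + 0.5490·0.0000] = 0.0000
Node d (S = 60.33): V_d = e^(−0.04)·[0.4510·0.0000 + 0.5490·34.5604] = 18.2300
Node 0 (S = 90): V_0 = e^(−0.04)·[0.4510·0.0000 + 0.5490·18.2300] = 9.6160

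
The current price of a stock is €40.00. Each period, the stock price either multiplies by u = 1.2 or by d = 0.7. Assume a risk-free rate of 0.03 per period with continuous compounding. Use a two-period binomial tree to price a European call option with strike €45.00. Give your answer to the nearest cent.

€5.18

Risk-neutral probability p = (e^0.03 − 0.7)/(1.2 − 0.7) = 0.3305/0.5000 = 0.6609
Terminal stock prices: S_uu = 57.6, S_ud = 33.6, S_dd = 19.6
Terminal payoffs (S − K): max(12.6, 0) = 12.6, max(-11.4, 0) = 0, max(-25.4, 0) = 0
Node u (S = 48): V_u = e^(−0.03)·[0.6609·12.6000 + 0.3391·0.0000] = 8.0813
Node d (S = 28): V_d = e^(−0.03)·[0.6609·0.0000 + 0.3391·0.0000] = 0.0000
Node 0 (S = 40): V_0 = e^(−0.03)·[0.6609·8.0813 + 0.3391·0.0000] = 5.1832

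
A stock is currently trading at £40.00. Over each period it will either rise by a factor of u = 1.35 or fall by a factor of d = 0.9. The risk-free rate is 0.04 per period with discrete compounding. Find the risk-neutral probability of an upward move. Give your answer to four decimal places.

Risk-neutral probability p = (1 + 0.04 − 0.9)/(1.35 − 0.9) = 0.1400/0.4500 = 0.3111

p = 0.3111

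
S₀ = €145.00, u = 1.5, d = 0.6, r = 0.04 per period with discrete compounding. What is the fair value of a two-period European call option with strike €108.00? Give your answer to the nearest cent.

€58.63

Risk-neutral probability p = (1 + 0.04 − 0.6)/(1.5 − 0.6) = 0.4400/0.9000 = 0.4889
Terminal stock prices: S_uu = 326.2, S_ud = 130.5, S_dd = 52.2
Terminal payoffs (S − K): max(218.2, 0) = 218.2, max(22.5, 0) = 22.5, max(-55.8, 0) = 0
Node u (S = 217.5): V_u = 1/1.04·[0.4889·218.2500 + 0.5111·22.5000] = 113.6538
Node d (S = 87): V_d = 1/1.04·[0.4889·22.5000 + 0.5111·0.0000] = 10.5769
Node 0 (S = 145): V_0 = 1/1.04·[0.4889·113.6538 + 0.5111·10.5769] = 58.6251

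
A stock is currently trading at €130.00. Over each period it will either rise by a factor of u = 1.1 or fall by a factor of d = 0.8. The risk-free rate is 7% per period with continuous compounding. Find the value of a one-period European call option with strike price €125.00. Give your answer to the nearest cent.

€15.25

Risk-neutral probability p = (e^0.07 − 0.8)/(1.1 − 0.8) = 0.2725/0.3000 = 0.9084
Terminal stock prices: S_u = 143, S_d = 104
Terminal payoffs (S − K): max(18, 0) = 18, max(-21, 0) = 0
Node 0 (S = 130): V_0 = e^(−0.07)·[0.9084·18.0000 + 0.0916·0.0000] = 15.2451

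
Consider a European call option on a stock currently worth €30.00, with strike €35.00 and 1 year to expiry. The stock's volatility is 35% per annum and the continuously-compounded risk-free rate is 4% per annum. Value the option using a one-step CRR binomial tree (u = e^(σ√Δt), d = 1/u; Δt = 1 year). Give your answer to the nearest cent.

€3.42

CRR parameters: u = e^(σ√Δt) = e^(0.35·√1) = 1.4191, d = 1/u = 0.7047
Per-period rate: rΔt = 0.04·1 = 0.04, so R = e^0.04 = 1.0408
Risk-neutral probability p = (e^0.04 − 0.7047)/(1.4191 − 0.7047) = 0.3361/0.7144 = 0.4705
Terminal stock prices: S_u = 42.57, S_d = 21.14
Terminal payoffs (S − K): max(7.572, 0) = 7.572, max(-13.86, 0) = 0
Node 0 (S = 30): V_0 = e^(−0.04)·[0.4705·7.5720 + 0.5295·0.0000] = 3.4230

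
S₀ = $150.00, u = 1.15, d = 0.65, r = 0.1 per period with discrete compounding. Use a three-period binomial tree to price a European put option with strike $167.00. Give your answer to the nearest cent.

Risk-neutral probability p = (1 + 0.1 − 0.65)/(1.15 − 0.65) = 0.4500/0.5000 = 0.9000
Terminal stock prices: S_uuu = 228.1, S_uud = 128.9, S_udd = 72.88, S_ddd = 41.19
Terminal payoffs (K − S): max(-61.13, 0) = 0, max(38.06, 0) = 38.06, max(94.12, 0) = 94.12, max(125.8, 0) = 125.8
Node uu (S = 198.4): V_uu = 1/1.1·[0.9000·0.0000 + 0.1000·38.0563] = 3.4597
Node ud (S = 112.1): V_ud = 1/1.1·[0.9000·38.0563 + 0.1000·94.1187] = 39.6932
Node dd (S = 63.38): V_dd = 1/1.1·[0.9000·94.1187 + 0.1000·125.8063] = 88.4432
Node u (S = 172.5): V_u = 1/1.1·[0.9000·3.4597 + 0.1000·39.6932] = 6.4391
Node d (S = 97.5): V_d = 1/1.1·[0.9000·39.6932 + 0.1000·88.4432] = 40.5165
Node 0 (S = 150): V_0 = 1/1.1·[0.9000·6.4391 + 0.1000·40.5165] = 8.9517

$8.95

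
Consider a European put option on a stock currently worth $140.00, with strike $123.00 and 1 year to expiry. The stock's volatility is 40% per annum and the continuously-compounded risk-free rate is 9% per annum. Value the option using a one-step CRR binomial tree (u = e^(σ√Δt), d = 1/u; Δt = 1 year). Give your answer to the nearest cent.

CRR parameters: u = e^(σ√Δt) = e^(0.4·√1) = 1.4918, d = 1/u = 0.6703
Per-period rate: rΔt = 0.09·1 = 0.09, so R = e^0.09 = 1.0942
Risk-neutral probability p = (e^0.09 − 0.6703)/(1.4918 − 0.6703) = 0.4239/0.8215 = 0.5159
Terminal stock prices: S_u = 208.9, S_d = 93.84
Terminal payoffs (K − S): max(-85.86, 0) = 0, max(29.16, 0) = 29.16
Node 0 (S = 140): V_0 = e^(−0.09)·[0.5159·0.0000 + 0.4841·29.1552] = 12.8980

$12.90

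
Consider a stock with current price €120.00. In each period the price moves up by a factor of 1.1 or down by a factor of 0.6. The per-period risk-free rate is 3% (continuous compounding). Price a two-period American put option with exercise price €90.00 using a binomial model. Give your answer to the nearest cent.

€3.65

Risk-neutral probability p = (e^0.03 − 0.6)/(1.1 − 0.6) = 0.4305/0.5000 = 0.8609
Terminal stock prices: S_uu = 145.2, S_ud = 79.2, S_dd = 43.2
Terminal payoffs (K − S): max(-55.2, 0) = 0, max(10.8, 0) = 10.8, max(46.8, 0) = 46.8
Node u (S = 132): continuation = e^(−0.03)·[0.8609·0.0000 + 0.1391·10.8000] = 1.4578; exercise value = 0.0000 ≤ continuation, so V_u = 1.4578
Node d (S = 72): continuation = e^(−0.03)·[0.8609·10.8000 + 0.1391·46.8000] = 15.3401; exercise value = 18.0000 > continuation, so V_d = 18.0000 (exercise)
Node 0 (S = 120): continuation = e^(−0.03)·[0.8609·1.4578 + 0.1391·18.0000] = 3.6476; exercise value = 0.0000 ≤ continuation, so V_0 = 3.6476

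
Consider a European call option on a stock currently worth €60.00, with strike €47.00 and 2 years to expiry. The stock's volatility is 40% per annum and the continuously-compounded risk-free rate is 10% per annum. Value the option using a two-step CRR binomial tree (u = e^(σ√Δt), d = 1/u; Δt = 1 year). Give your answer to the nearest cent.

€25.15

CRR parameters: u = e^(σ√Δt) = e^(0.4·√1) = 1.4918, d = 1/u = 0.6703
Per-period rate: rΔt = 0.1·1 = 0.1, so R = e^0.1 = 1.1052
Risk-neutral probability p = (e^0.1 − 0.6703)/(1.4918 − 0.6703) = 0.4349/0.8215 = 0.5293
Terminal stock prices: S_uu = 133.5, S_ud = 60, S_dd = 26.96
Terminal payoffs (S − K): max(86.53, 0) = 86.53, max(13, 0) = 13, max(-20.04, 0) = 0
Node u (S = 89.51): V_u = e^(−0.1)·[0.5293·86.5325 + 0.4707·13.0000] = 46.9821
Node d (S = 40.22): V_d = e^(−0.1)·[0.5293·13.0000 + 0.4707·0.0000] = 6.2265
Node 0 (S = 60): V_0 = e^(−0.1)·[0.5293·46.9821 + 0.4707·6.2265] = 25.1544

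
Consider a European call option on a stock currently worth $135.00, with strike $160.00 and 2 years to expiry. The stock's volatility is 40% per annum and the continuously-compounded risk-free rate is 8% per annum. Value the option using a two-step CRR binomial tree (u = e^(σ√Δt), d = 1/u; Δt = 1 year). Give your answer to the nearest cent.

$30.24

CRR parameters: u = e^(σ√Δt) = e^(0.4·√1) = 1.4918, d = 1/u = 0.6703
Per-period rate: rΔt = 0.08·1 = 0.08, so R = e^0.08 = 1.0833
Risk-neutral probability p = (e^0.08 − 0.6703)/(1.4918 − 0.6703) = 0.4130/0.8215 = 0.5027
Terminal stock prices: S_uu = 300.4, S_ud = 135, S_dd = 60.66
Terminal payoffs (S − K): max(140.4, 0) = 140.4, max(-25, 0) = 0, max(-99.34, 0) = 0
Node u (S = 201.4): V_u = e^(−0.08)·[0.5027·140.4480 + 0.4973·0.0000] = 65.1745
Node d (S = 90.49): V_d = e^(−0.08)·[0.5027·0.0000 + 0.4973·0.0000] = 0.0000
Node 0 (S = 135): V_0 = e^(−0.08)·[0.5027·65.1745 + 0.4973·0.0000] = 30.2440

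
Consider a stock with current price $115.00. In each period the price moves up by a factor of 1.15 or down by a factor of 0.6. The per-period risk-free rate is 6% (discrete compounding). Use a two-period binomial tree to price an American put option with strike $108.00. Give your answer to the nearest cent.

$9.51

Risk-neutral probability p = (1 + 0.06 − 0.6)/(1.15 − 0.6) = 0.4600/0.5500 = 0.8364
Terminal stock prices: S_uu = 152.1, S_ud = 79.35, S_dd = 41.4
Terminal payoffs (K − S): max(-44.09, 0) = 0, max(28.65, 0) = 28.65, max(66.6, 0) = 66.6
Node u (S = 132.2): continuation = 1/1.06·[0.8364·0.0000 + 0.1636·28.6500] = 4.4228; exercise value = 0.0000 ≤ continuation, so V_u = 4.4228
Node d (S = 69): continuation = 1/1.06·[0.8364·28.6500 + 0.1636·66.6000] = 32.8868; exercise value = 39.0000 > continuation, so V_d = 39.0000 (exercise)
Node 0 (S = 115): continuation = 1/1.06·[0.8364·4.4228 + 0.1636·39.0000] = 9.5103; exercise value = 0.0000 ≤ continuation, so V_0 = 9.5103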